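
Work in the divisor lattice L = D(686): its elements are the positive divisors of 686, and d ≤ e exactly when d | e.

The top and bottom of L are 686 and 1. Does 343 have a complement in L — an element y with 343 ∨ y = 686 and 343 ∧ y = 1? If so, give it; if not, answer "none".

2

Need y with 343 ∨ y = 686 and 343 ∧ y = 1.
Checking each element gives: 2.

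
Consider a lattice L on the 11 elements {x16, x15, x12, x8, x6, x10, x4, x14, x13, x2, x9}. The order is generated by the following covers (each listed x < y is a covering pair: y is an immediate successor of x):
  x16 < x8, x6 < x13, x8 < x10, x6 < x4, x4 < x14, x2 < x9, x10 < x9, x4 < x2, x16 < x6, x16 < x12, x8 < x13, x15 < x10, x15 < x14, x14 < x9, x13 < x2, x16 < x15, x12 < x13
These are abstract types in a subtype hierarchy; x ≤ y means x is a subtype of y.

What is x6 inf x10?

Common lower bounds of {x6, x10}: x16.
The greatest among these is x16.

x16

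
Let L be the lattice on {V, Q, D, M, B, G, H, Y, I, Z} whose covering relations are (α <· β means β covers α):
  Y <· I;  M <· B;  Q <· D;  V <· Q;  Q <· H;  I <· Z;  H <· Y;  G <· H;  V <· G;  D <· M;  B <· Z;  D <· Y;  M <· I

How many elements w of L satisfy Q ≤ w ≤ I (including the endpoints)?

6

The interval [Q, I] = {D, H, I, M, Q, Y}, which has 6 elements.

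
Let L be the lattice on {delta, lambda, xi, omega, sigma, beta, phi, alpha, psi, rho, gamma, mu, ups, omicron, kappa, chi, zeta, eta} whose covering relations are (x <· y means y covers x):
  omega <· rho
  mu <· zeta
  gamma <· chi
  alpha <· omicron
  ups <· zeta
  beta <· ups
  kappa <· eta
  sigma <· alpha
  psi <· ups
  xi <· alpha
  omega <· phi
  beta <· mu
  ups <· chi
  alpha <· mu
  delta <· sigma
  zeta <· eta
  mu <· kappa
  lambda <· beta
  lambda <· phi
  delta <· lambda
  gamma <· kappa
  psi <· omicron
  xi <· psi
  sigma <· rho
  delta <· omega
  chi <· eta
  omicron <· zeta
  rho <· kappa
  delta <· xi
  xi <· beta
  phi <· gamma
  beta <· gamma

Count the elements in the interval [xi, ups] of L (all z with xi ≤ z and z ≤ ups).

4

The interval [xi, ups] = {beta, psi, ups, xi}, which has 4 elements.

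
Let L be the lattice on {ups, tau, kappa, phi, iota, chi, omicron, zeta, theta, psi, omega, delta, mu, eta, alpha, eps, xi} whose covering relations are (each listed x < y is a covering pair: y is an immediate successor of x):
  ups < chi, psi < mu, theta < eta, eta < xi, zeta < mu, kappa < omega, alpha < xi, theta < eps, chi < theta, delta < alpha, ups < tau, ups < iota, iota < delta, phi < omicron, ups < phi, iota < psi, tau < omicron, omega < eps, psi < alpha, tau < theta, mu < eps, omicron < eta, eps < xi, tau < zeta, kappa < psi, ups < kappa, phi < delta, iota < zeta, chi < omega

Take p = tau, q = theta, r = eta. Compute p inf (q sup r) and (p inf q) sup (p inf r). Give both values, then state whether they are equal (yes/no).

q sup r = eta, so p inf (q sup r) = tau inf eta = tau.
p inf q = tau and p inf r = tau, so (p inf q) sup (p inf r) = tau sup tau = tau.
Equal: yes.

tau; tau; yes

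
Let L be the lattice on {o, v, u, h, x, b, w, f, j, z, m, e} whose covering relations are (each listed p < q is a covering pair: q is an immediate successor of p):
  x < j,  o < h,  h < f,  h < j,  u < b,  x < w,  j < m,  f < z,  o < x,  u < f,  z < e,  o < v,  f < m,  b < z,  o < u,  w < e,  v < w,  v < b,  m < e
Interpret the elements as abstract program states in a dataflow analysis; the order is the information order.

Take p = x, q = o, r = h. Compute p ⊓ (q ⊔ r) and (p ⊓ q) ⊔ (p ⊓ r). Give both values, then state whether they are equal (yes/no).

o; o; yes

q ⊔ r = h, so p ⊓ (q ⊔ r) = x ⊓ h = o.
p ⊓ q = o and p ⊓ r = o, so (p ⊓ q) ⊔ (p ⊓ r) = o ⊔ o = o.
Equal: yes.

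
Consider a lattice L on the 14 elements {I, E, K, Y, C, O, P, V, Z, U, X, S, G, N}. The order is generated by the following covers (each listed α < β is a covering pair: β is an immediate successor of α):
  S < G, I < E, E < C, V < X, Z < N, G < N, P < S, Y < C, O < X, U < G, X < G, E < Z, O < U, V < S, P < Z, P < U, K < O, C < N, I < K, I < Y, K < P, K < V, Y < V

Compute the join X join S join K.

G

Common upper bounds of {X, S, K}: G, N.
The least among these is G.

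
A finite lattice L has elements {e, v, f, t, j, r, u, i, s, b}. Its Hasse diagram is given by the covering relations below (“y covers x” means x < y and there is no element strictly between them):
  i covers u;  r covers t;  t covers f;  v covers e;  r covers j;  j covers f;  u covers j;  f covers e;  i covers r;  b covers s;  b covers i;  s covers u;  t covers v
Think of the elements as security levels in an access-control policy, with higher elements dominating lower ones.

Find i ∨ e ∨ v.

Common upper bounds of {i, e, v}: b, i.
The least among these is i.

i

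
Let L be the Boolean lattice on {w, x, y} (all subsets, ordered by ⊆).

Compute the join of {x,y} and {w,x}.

{w,x,y}

Common upper bounds of {{x,y}, {w,x}}: {w,x,y}.
The least among these is {w,x,y}.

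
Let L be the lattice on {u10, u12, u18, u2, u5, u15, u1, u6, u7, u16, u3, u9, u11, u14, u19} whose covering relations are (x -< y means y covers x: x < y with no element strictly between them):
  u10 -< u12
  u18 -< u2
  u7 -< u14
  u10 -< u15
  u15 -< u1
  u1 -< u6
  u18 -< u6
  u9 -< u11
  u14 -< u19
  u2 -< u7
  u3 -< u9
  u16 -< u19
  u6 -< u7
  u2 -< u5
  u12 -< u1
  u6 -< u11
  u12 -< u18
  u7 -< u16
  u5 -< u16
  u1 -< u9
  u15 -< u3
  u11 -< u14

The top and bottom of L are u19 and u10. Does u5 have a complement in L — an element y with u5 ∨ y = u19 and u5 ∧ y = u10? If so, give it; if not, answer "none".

u3

Need y with u5 ∨ y = u19 and u5 ∧ y = u10.
Checking each element gives: u3.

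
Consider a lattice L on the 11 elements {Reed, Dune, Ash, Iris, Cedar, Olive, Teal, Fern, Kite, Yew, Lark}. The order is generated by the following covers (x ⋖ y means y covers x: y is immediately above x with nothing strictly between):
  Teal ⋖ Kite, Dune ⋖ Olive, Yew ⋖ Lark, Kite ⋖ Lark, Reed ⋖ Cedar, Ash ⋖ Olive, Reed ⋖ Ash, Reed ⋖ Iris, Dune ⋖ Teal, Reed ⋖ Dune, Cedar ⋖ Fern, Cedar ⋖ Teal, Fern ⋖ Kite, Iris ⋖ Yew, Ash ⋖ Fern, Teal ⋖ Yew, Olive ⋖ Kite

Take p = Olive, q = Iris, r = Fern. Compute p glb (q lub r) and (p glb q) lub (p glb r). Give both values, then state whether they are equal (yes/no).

Olive; Ash; no

q lub r = Lark, so p glb (q lub r) = Olive glb Lark = Olive.
p glb q = Reed and p glb r = Ash, so (p glb q) lub (p glb r) = Reed lub Ash = Ash.
Equal: no.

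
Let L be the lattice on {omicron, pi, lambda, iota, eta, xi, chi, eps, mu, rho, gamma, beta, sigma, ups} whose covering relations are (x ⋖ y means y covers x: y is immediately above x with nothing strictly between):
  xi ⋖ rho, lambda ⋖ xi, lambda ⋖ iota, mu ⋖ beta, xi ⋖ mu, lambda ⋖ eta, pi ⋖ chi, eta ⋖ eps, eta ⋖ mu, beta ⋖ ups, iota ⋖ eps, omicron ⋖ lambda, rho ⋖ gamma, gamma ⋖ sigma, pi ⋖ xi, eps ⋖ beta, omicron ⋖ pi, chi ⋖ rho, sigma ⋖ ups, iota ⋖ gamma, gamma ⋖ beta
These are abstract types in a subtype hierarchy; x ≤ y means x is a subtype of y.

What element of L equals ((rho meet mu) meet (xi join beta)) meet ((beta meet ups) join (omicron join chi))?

xi

rho ∧ mu = xi
xi ∨ beta = beta
xi ∧ beta = xi
beta ∧ ups = beta
omicron ∨ chi = chi
beta ∨ chi = beta
xi ∧ beta = xi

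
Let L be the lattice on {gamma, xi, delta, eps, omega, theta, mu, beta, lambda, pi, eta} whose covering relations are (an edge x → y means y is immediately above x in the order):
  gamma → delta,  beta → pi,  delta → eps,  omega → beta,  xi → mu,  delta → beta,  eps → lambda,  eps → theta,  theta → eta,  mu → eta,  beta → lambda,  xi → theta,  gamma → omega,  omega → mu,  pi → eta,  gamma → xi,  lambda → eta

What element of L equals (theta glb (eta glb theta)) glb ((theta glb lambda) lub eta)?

eta ∧ theta = theta
theta ∧ theta = theta
theta ∧ lambda = eps
eps ∨ eta = eta
theta ∧ eta = theta

theta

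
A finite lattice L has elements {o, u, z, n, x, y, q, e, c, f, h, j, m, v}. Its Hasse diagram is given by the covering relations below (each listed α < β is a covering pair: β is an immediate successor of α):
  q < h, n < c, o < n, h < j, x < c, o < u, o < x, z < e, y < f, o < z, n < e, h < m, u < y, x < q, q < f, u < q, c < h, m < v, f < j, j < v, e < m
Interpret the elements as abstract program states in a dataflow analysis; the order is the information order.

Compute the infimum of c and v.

Common lower bounds of {c, v}: c, n, o, x.
The greatest among these is c.

c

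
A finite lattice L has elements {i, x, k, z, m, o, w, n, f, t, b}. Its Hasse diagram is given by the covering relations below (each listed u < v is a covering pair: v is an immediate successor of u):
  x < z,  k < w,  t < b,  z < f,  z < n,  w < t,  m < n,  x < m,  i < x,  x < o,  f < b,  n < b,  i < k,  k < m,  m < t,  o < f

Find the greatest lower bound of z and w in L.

Common lower bounds of {z, w}: i.
The greatest among these is i.

i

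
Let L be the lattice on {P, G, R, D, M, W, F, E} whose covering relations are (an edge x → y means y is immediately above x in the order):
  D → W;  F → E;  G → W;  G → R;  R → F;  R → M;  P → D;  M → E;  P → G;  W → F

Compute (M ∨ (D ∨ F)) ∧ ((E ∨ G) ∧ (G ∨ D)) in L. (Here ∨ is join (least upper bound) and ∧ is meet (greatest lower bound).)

D ∨ F = F
M ∨ F = E
E ∨ G = E
G ∨ D = W
E ∧ W = W
E ∧ W = W

W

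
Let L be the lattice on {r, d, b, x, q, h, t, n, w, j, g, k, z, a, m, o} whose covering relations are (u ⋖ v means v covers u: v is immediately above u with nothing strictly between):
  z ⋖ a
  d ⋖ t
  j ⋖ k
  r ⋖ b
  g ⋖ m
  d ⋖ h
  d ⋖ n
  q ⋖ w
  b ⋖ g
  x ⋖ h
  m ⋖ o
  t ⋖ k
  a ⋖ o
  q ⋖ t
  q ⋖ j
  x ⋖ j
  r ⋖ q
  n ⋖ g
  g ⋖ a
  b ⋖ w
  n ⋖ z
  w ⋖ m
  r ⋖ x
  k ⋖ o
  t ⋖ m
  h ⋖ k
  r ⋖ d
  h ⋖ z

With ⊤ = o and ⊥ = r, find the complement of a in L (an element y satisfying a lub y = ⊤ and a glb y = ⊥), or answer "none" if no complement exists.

Need y with a ∨ y = o and a ∧ y = r.
Checking each element gives: q.

q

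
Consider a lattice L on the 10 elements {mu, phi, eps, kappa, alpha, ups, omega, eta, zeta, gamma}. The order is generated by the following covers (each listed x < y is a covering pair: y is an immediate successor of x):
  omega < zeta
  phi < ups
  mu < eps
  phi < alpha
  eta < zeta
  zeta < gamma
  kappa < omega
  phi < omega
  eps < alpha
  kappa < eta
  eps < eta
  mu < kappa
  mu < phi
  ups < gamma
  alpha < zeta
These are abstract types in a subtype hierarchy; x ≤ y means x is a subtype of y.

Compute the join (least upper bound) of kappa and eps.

eta

Common upper bounds of {kappa, eps}: eta, gamma, zeta.
The least among these is eta.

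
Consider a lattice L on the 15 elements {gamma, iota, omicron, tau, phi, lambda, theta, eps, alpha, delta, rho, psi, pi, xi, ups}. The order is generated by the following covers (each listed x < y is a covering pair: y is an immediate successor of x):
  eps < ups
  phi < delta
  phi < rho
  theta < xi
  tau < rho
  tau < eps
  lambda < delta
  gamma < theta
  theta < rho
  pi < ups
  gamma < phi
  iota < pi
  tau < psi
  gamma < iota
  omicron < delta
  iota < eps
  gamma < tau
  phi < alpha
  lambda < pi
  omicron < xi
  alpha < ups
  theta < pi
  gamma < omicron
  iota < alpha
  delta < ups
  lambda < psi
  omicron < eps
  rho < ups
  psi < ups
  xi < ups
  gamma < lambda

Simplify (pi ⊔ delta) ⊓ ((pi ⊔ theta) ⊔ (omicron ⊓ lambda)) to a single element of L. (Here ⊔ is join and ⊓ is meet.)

pi ∨ delta = ups
pi ∨ theta = pi
omicron ∧ lambda = gamma
pi ∨ gamma = pi
ups ∧ pi = pi

pi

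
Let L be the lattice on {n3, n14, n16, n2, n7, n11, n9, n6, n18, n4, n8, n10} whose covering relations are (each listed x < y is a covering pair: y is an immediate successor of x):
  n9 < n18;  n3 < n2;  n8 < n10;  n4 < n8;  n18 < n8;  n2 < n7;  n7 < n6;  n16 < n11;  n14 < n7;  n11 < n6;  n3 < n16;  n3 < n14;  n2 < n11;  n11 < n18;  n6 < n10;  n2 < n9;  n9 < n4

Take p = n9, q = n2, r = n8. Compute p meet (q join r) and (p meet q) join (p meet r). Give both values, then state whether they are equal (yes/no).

n9; n9; yes

q join r = n8, so p meet (q join r) = n9 meet n8 = n9.
p meet q = n2 and p meet r = n9, so (p meet q) join (p meet r) = n2 join n9 = n9.
Equal: yes.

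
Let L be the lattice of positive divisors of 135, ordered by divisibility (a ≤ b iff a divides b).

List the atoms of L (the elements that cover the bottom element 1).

3, 5

The atoms are exactly the elements that cover 1: 3, 5.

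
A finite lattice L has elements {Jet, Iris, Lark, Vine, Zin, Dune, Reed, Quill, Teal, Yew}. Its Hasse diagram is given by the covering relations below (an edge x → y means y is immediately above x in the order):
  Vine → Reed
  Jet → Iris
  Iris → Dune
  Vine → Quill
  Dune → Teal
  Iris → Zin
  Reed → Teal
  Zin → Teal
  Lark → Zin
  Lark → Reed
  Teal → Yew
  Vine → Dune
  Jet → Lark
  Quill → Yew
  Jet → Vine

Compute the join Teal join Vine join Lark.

Common upper bounds of {Teal, Vine, Lark}: Teal, Yew.
The least among these is Teal.

Teal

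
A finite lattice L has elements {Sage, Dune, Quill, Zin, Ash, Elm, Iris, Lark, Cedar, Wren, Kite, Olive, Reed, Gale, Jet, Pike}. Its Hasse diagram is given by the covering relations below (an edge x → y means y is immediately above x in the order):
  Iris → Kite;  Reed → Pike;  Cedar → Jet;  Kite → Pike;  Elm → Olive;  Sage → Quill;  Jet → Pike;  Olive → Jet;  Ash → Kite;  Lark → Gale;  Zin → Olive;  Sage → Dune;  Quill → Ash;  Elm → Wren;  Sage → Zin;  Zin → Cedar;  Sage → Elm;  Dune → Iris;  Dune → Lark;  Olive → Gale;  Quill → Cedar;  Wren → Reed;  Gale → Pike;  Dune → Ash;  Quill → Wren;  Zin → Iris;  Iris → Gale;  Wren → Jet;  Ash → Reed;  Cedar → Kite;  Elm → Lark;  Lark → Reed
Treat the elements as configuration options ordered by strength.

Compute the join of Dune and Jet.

Common upper bounds of {Dune, Jet}: Pike.
The least among these is Pike.

Pike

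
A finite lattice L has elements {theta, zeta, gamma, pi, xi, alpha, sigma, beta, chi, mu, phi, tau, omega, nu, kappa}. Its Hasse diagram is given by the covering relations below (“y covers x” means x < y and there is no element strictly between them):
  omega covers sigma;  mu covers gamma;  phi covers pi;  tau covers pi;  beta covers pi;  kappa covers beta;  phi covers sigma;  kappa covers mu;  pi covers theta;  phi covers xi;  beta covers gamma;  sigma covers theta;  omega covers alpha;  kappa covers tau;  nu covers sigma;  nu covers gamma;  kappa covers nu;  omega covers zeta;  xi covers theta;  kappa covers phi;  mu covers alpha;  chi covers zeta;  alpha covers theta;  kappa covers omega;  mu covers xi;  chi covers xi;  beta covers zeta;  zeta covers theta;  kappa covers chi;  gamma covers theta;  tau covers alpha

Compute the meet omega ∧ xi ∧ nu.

theta

Common lower bounds of {omega, xi, nu}: theta.
The greatest among these is theta.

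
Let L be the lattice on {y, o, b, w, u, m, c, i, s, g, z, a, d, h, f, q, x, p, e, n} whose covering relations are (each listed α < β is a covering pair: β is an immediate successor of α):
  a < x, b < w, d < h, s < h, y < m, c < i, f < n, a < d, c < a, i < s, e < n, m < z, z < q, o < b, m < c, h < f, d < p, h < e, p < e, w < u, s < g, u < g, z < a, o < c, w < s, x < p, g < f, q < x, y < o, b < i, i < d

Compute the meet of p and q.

Common lower bounds of {p, q}: m, q, y, z.
The greatest among these is q.

q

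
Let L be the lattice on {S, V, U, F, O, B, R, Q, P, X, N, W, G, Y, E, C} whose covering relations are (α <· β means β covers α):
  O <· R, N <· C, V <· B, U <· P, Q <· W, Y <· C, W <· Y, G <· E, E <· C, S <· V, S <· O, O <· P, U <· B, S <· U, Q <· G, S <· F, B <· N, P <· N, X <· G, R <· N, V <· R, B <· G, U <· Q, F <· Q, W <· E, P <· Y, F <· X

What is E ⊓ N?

Common lower bounds of {E, N}: B, S, U, V.
The greatest among these is B.

B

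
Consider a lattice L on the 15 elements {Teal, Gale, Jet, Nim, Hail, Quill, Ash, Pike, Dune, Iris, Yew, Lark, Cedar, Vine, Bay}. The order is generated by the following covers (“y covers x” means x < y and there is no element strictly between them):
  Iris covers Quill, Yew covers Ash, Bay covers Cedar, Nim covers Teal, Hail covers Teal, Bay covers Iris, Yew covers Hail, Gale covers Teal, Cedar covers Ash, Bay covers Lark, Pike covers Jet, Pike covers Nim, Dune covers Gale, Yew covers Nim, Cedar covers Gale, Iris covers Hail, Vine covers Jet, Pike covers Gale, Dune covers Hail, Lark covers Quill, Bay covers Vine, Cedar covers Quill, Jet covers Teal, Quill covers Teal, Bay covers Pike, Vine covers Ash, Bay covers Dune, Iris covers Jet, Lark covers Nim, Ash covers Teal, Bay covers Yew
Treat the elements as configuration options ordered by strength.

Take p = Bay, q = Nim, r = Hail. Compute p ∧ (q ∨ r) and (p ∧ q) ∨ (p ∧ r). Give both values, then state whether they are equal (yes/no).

Yew; Yew; yes

q ∨ r = Yew, so p ∧ (q ∨ r) = Bay ∧ Yew = Yew.
p ∧ q = Nim and p ∧ r = Hail, so (p ∧ q) ∨ (p ∧ r) = Nim ∨ Hail = Yew.
Equal: yes.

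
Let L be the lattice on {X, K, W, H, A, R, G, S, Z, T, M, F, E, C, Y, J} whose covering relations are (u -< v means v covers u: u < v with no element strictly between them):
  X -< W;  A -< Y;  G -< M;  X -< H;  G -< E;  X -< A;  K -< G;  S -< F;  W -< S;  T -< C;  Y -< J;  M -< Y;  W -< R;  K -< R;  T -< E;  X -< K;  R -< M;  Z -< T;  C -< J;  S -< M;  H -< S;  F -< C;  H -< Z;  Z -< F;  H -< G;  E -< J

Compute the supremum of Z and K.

E

Common upper bounds of {Z, K}: E, J.
The least among these is E.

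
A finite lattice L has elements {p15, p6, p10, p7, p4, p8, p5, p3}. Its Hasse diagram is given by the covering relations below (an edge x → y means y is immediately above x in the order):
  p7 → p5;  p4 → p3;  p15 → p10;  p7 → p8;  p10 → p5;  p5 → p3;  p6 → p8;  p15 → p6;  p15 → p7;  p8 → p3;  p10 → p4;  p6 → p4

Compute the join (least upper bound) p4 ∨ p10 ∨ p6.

p4

Common upper bounds of {p4, p10, p6}: p3, p4.
The least among these is p4.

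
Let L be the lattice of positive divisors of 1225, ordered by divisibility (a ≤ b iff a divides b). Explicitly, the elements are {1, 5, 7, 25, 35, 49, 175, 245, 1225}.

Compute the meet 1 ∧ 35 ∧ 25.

In the divisibility order, the meet is the greatest common divisor: gcd(1, 35, 25) = 1.

1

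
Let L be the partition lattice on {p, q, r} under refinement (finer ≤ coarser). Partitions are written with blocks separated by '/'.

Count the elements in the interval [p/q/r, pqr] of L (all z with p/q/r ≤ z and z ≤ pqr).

The interval [p/q/r, pqr] = {p/q/r, p/qr, pq/r, pqr, pr/q}, which has 5 elements.

5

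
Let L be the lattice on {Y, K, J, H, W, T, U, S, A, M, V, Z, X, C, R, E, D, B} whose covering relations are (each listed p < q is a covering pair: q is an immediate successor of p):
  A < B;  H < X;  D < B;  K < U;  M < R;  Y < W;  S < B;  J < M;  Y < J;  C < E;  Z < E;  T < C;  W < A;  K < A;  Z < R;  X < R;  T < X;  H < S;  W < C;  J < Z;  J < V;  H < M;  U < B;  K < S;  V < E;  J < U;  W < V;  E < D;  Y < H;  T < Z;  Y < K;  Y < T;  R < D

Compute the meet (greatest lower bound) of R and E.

Z

Common lower bounds of {R, E}: J, T, Y, Z.
The greatest among these is Z.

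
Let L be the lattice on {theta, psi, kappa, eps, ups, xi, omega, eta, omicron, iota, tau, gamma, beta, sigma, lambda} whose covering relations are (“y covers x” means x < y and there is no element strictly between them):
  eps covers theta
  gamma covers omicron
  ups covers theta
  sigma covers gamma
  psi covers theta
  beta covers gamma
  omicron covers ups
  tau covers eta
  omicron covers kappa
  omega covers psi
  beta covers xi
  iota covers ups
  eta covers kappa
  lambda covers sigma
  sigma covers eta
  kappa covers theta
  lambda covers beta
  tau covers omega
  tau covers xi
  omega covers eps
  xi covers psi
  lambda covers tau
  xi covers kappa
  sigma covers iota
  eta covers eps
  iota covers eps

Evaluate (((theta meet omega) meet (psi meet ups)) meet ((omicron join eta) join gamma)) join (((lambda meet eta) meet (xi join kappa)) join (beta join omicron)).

beta

theta ∧ omega = theta
psi ∧ ups = theta
theta ∧ theta = theta
omicron ∨ eta = sigma
sigma ∨ gamma = sigma
theta ∧ sigma = theta
lambda ∧ eta = eta
xi ∨ kappa = xi
eta ∧ xi = kappa
beta ∨ omicron = beta
kappa ∨ beta = beta
theta ∨ beta = beta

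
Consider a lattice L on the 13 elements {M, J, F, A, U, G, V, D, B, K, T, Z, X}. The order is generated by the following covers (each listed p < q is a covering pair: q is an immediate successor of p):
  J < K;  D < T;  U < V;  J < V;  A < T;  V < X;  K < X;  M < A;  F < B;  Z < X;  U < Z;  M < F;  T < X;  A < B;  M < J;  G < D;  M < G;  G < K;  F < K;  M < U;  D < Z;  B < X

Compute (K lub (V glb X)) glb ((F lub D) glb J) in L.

J

V ∧ X = V
K ∨ V = X
F ∨ D = X
X ∧ J = J
X ∧ J = J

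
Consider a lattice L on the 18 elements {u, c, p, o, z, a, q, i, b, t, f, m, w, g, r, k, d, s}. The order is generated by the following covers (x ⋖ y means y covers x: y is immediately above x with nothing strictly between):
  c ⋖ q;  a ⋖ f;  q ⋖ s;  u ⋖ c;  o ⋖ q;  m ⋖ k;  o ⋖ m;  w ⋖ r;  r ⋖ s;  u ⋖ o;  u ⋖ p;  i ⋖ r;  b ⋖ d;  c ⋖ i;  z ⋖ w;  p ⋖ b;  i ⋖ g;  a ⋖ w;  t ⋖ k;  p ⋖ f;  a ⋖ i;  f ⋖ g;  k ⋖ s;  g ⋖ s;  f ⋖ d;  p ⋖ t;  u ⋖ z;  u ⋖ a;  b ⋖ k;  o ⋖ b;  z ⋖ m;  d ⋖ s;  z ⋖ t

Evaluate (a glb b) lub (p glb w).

a ∧ b = u
p ∧ w = u
u ∨ u = u

u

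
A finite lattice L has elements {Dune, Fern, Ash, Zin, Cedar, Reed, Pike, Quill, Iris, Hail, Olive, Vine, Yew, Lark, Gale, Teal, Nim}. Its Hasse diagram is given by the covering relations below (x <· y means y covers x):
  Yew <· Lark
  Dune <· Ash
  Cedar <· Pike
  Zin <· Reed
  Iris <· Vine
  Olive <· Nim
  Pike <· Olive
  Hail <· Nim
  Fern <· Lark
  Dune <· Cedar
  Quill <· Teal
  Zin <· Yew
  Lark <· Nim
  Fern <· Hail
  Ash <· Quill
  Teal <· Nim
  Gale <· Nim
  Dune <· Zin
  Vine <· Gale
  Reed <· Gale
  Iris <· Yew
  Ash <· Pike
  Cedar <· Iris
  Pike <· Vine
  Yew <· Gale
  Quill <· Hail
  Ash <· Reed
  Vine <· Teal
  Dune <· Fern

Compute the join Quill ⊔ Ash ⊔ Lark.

Nim

Common upper bounds of {Quill, Ash, Lark}: Nim.
The least among these is Nim.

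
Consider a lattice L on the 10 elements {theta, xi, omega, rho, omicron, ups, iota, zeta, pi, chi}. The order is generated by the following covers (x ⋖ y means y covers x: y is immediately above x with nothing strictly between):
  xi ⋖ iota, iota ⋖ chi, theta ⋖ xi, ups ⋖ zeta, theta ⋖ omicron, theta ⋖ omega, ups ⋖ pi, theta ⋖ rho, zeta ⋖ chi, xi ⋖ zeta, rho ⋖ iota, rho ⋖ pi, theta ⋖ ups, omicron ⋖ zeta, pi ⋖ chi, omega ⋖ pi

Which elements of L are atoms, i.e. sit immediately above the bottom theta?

omega, omicron, rho, ups, xi

The atoms are exactly the elements that cover theta: omega, omicron, rho, ups, xi.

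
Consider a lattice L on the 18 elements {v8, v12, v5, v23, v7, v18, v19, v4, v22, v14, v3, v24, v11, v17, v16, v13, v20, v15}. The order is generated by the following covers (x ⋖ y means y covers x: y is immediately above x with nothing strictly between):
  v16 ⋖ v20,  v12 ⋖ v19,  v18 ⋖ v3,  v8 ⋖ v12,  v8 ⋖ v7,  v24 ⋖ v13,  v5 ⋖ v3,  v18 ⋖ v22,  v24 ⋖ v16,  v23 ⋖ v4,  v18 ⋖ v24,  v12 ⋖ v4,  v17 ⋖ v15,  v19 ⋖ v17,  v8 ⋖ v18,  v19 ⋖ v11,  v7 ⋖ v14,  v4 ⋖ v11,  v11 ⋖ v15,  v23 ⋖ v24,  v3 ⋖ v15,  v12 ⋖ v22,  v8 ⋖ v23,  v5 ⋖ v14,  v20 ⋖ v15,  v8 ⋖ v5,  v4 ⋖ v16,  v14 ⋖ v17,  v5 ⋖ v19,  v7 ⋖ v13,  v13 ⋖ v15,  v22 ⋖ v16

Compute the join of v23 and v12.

Common upper bounds of {v23, v12}: v11, v15, v16, v20, v4.
The least among these is v4.

v4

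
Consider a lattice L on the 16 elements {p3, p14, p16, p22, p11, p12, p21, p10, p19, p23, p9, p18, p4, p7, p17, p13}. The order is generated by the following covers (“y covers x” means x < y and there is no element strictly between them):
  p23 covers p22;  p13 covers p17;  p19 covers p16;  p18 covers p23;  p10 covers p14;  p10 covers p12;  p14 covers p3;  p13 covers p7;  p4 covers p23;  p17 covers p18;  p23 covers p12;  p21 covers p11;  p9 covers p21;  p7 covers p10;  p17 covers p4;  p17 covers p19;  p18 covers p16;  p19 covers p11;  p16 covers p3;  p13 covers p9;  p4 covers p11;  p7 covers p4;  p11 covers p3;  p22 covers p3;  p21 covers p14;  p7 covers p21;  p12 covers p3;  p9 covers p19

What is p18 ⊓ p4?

Common lower bounds of {p18, p4}: p12, p22, p23, p3.
The greatest among these is p23.

p23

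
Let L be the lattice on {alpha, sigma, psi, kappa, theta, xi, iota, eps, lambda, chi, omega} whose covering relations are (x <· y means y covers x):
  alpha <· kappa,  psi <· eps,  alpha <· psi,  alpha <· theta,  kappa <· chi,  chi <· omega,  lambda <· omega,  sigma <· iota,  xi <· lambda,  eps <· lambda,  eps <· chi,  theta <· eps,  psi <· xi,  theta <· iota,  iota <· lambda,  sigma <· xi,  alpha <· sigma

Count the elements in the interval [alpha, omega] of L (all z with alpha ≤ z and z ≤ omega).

11

The interval [alpha, omega] = {alpha, chi, eps, iota, kappa, lambda, omega, psi, sigma, theta, xi}, which has 11 elements.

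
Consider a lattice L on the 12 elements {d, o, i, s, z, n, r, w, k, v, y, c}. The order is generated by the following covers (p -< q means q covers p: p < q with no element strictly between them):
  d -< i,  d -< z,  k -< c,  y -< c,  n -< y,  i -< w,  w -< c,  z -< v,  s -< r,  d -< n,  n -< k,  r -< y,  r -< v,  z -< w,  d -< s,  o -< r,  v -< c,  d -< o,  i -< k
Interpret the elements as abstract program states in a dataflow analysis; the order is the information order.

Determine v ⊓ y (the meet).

Common lower bounds of {v, y}: d, o, r, s.
The greatest among these is r.

r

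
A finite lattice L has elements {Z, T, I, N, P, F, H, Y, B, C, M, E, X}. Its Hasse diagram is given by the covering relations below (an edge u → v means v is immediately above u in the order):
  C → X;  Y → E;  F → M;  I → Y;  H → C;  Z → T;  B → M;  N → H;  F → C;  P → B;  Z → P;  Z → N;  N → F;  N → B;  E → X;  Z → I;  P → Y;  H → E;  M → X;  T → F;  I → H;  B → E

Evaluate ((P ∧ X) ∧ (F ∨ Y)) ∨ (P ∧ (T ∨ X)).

P ∧ X = P
F ∨ Y = X
P ∧ X = P
T ∨ X = X
P ∧ X = P
P ∨ P = P

P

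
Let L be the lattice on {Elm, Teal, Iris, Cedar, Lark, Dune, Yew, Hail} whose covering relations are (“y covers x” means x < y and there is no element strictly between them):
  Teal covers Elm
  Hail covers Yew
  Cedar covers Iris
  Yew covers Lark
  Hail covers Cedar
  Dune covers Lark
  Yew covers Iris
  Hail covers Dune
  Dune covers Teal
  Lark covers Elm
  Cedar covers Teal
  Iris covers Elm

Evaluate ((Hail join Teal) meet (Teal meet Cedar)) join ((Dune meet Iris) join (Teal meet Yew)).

Hail ∨ Teal = Hail
Teal ∧ Cedar = Teal
Hail ∧ Teal = Teal
Dune ∧ Iris = Elm
Teal ∧ Yew = Elm
Elm ∨ Elm = Elm
Teal ∨ Elm = Teal

Teal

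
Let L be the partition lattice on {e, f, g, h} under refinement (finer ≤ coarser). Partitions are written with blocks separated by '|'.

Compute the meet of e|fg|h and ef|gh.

The meet (common refinement) of e|fg|h and ef|gh intersects blocks pairwise, giving e|f|g|h.

e|f|g|h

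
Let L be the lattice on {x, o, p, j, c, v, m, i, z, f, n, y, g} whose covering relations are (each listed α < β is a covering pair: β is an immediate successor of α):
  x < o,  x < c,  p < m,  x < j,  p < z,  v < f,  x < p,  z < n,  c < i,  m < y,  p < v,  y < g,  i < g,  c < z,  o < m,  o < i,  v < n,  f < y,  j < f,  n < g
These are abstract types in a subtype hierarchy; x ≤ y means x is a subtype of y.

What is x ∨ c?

Common upper bounds of {x, c}: c, g, i, n, z.
The least among these is c.

c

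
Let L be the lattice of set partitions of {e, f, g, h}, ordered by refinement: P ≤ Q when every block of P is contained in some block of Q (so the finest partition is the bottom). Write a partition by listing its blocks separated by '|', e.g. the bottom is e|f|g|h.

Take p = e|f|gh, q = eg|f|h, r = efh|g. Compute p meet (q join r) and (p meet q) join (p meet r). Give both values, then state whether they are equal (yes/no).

e|f|gh; e|f|g|h; no

q join r = efgh, so p meet (q join r) = e|f|gh meet efgh = e|f|gh.
p meet q = e|f|g|h and p meet r = e|f|g|h, so (p meet q) join (p meet r) = e|f|g|h join e|f|g|h = e|f|g|h.
Equal: no.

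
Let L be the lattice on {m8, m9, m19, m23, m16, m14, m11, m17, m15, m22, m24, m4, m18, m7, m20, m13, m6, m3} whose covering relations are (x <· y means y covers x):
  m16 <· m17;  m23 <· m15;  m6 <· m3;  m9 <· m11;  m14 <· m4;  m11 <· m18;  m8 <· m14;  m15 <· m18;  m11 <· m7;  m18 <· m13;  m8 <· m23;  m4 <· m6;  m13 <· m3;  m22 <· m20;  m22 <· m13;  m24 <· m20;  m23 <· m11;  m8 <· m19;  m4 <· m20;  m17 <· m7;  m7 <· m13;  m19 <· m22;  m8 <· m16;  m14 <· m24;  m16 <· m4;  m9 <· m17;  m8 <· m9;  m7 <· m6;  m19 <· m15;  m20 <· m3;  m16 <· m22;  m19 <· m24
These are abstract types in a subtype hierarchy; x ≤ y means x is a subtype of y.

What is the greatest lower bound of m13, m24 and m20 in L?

m19

Common lower bounds of {m13, m24, m20}: m19, m8.
The greatest among these is m19.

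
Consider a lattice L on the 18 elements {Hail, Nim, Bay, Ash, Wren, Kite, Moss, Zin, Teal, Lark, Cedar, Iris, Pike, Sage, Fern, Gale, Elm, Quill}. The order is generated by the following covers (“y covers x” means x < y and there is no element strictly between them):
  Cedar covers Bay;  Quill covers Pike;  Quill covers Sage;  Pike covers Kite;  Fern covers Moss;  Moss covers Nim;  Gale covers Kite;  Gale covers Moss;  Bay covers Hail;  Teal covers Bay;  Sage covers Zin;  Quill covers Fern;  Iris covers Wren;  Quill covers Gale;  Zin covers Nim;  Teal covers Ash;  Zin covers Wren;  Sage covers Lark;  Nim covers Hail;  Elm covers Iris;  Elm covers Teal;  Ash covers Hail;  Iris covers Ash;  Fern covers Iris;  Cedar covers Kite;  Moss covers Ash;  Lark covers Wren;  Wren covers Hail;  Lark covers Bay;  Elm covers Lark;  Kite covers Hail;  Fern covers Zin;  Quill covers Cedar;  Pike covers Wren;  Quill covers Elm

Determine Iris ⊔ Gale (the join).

Common upper bounds of {Iris, Gale}: Quill.
The least among these is Quill.

Quill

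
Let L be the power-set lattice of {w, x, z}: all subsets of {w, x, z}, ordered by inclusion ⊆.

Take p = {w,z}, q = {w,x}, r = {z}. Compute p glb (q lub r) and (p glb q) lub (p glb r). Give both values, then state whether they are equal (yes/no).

q lub r = {w,x,z}, so p glb (q lub r) = {w,z} glb {w,x,z} = {w,z}.
p glb q = {w} and p glb r = {z}, so (p glb q) lub (p glb r) = {w} lub {z} = {w,z}.
Equal: yes.

{w,z}; {w,z}; yes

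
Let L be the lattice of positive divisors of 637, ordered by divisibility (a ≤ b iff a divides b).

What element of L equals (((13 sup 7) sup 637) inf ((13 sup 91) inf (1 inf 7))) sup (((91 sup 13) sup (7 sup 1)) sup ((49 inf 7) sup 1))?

91

13 ∨ 7 = 91
91 ∨ 637 = 637
13 ∨ 91 = 91
1 ∧ 7 = 1
91 ∧ 1 = 1
637 ∧ 1 = 1
91 ∨ 13 = 91
7 ∨ 1 = 7
91 ∨ 7 = 91
49 ∧ 7 = 7
7 ∨ 1 = 7
91 ∨ 7 = 91
1 ∨ 91 = 91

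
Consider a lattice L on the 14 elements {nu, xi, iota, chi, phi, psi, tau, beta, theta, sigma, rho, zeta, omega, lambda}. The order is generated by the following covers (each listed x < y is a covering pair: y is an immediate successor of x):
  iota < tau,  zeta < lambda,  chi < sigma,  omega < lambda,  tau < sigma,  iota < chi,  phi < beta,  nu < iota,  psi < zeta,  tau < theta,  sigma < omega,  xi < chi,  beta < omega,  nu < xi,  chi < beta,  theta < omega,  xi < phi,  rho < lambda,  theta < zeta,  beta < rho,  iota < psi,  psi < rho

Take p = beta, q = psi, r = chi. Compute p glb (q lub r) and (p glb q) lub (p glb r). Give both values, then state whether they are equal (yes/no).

beta; chi; no

q lub r = rho, so p glb (q lub r) = beta glb rho = beta.
p glb q = iota and p glb r = chi, so (p glb q) lub (p glb r) = iota lub chi = chi.
Equal: no.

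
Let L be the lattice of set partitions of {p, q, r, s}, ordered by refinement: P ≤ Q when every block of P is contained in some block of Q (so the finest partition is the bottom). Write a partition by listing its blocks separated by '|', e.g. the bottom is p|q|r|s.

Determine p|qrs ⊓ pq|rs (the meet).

Common lower bounds of {p|qrs, pq|rs}: p|q|rs, p|q|r|s.
The greatest among these is p|q|rs.

p|q|rs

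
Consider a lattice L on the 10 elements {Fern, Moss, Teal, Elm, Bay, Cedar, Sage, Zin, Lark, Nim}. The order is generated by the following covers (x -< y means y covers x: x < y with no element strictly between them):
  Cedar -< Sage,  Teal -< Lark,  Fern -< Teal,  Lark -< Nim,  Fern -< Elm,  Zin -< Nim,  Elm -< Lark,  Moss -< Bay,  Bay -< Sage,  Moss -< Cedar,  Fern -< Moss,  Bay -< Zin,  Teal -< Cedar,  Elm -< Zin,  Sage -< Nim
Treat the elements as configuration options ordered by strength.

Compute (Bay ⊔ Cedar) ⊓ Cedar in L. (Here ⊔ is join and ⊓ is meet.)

Cedar

Bay ∨ Cedar = Sage
Sage ∧ Cedar = Cedar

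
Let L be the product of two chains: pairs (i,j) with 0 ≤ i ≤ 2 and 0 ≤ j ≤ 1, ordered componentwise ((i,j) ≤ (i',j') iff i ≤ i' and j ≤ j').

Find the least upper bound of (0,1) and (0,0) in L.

Common upper bounds of {(0,1), (0,0)}: (0,1), (1,1), (2,1).
The least among these is (0,1).

(0,1)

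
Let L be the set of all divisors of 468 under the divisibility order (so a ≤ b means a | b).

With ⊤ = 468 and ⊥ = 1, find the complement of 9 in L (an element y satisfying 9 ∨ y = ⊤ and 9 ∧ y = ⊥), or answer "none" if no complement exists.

52

Need y with 9 ∨ y = 468 and 9 ∧ y = 1.
Checking each element gives: 52.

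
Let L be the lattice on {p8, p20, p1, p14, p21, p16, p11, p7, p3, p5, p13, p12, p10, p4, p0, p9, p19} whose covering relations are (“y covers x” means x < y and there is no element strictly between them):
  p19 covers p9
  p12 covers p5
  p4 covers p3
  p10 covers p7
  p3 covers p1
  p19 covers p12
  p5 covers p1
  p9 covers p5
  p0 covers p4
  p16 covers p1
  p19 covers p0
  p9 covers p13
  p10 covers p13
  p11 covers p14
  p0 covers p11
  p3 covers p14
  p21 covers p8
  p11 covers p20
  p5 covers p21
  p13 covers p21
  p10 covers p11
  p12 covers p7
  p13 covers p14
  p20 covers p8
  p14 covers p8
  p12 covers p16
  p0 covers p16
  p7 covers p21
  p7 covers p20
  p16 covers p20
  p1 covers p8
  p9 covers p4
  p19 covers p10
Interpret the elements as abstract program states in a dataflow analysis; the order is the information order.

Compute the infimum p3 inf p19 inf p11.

Common lower bounds of {p3, p19, p11}: p14, p8.
The greatest among these is p14.

p14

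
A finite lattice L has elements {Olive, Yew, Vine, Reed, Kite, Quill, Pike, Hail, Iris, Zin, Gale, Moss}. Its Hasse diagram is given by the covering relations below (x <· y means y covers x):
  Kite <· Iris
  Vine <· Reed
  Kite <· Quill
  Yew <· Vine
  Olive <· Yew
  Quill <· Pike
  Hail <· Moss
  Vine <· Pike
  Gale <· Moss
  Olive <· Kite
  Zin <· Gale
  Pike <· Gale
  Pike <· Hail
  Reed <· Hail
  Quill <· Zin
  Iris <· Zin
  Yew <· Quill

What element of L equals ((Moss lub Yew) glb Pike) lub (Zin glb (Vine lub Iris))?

Gale

Moss ∨ Yew = Moss
Moss ∧ Pike = Pike
Vine ∨ Iris = Gale
Zin ∧ Gale = Zin
Pike ∨ Zin = Gale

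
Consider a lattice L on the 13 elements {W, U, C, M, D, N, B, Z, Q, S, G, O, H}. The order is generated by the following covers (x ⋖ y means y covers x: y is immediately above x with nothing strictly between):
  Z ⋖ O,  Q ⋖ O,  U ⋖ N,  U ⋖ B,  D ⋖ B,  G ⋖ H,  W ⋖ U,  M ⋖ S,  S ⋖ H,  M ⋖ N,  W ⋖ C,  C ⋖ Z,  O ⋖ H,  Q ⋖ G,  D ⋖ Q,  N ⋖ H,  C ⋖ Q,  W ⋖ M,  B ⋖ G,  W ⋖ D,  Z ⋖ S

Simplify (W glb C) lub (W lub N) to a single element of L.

W ∧ C = W
W ∨ N = N
W ∨ N = N

N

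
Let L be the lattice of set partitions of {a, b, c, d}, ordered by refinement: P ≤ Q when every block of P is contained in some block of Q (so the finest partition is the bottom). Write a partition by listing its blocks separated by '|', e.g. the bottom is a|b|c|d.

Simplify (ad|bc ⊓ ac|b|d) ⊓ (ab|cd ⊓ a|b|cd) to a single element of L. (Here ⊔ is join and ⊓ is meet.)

ad|bc ∧ ac|b|d = a|b|c|d
ab|cd ∧ a|b|cd = a|b|cd
a|b|c|d ∧ a|b|cd = a|b|c|d

a|b|c|d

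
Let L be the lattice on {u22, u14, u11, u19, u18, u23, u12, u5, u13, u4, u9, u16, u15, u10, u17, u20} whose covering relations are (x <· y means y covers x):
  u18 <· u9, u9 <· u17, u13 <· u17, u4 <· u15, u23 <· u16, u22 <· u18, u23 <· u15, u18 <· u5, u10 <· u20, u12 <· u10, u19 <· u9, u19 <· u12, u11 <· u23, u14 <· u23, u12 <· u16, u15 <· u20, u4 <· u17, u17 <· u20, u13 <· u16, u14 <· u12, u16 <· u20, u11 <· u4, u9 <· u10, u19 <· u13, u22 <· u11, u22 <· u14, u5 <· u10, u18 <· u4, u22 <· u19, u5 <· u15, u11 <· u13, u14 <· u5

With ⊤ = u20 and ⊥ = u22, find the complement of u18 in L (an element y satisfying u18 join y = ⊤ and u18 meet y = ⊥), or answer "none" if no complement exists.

u16

Need y with u18 ∨ y = u20 and u18 ∧ y = u22.
Checking each element gives: u16.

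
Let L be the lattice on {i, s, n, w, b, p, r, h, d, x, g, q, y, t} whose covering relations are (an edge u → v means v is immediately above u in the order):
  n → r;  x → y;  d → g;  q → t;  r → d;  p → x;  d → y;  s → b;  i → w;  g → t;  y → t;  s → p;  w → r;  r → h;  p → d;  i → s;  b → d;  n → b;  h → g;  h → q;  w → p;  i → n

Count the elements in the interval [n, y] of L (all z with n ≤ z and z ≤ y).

The interval [n, y] = {b, d, n, r, y}, which has 5 elements.

5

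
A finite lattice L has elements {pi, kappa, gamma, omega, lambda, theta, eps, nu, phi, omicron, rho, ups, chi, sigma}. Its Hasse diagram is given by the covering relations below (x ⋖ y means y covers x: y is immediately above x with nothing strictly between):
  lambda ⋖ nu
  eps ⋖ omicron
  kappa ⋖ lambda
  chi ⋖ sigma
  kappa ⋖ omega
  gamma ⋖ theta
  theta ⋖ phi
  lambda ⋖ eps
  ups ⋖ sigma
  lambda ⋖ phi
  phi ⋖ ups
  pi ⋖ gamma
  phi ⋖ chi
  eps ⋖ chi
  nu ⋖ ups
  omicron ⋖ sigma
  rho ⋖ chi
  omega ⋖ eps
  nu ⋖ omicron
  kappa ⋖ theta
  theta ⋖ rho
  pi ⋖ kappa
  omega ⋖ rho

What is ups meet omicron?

Common lower bounds of {ups, omicron}: kappa, lambda, nu, pi.
The greatest among these is nu.

nu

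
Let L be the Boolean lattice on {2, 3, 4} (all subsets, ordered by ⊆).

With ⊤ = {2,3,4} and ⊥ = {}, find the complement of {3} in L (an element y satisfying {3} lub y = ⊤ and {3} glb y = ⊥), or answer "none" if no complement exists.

Need y with {3} ∨ y = {2,3,4} and {3} ∧ y = {}.
Checking each element gives: {2,4}.

{2,4}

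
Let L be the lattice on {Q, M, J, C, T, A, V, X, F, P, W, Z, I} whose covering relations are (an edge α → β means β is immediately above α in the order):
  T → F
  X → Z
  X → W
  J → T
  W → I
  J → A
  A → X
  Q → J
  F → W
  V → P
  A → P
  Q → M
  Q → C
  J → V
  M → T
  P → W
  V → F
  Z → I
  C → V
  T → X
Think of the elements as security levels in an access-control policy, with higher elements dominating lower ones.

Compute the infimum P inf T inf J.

J

Common lower bounds of {P, T, J}: J, Q.
The greatest among these is J.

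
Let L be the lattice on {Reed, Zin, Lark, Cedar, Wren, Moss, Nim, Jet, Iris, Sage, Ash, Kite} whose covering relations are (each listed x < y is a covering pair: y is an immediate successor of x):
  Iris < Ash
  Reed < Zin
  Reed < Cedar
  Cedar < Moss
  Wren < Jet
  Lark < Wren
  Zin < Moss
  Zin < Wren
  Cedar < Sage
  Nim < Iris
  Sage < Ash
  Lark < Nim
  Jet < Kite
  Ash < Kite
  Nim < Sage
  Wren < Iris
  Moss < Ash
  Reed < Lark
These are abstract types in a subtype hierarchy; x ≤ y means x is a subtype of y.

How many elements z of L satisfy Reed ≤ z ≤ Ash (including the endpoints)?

10

The interval [Reed, Ash] = {Ash, Cedar, Iris, Lark, Moss, Nim, Reed, Sage, Wren, Zin}, which has 10 elements.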